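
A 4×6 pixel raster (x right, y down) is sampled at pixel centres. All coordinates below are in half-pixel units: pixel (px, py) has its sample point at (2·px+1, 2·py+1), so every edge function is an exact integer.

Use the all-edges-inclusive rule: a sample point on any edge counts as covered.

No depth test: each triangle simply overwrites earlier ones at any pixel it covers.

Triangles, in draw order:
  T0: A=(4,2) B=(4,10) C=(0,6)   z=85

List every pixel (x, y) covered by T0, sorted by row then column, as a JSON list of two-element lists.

T0:
  2·area = 32
  edge (4, 2)→(4, 10): d=(0,8) inclusive
  edge (4, 10)→(0, 6): d=(-4,-4) inclusive
  edge (0, 6)→(4, 2): d=(4,-4) inclusive
    (2,0)@(5, 1): e=[-8,40,0] → ·  [on edge]
    (1,1)@(3, 3): e=[8,24,0] → #  [on edge]
    (2,1)@(5, 3): e=[-8,32,8] → ·
    (0,2)@(1, 5): e=[24,8,0] → #  [on edge]
    (2,2)@(5, 5): e=[-8,24,16] → ·
    (0,3)@(1, 7): e=[24,0,8] → #  [on edge]
    (2,3)@(5, 7): e=[-8,16,24] → ·
    (0,4)@(1, 9): e=[24,-8,16] → ·
    (1,4)@(3, 9): e=[8,0,24] → #  [on edge]
    (2,4)@(5, 9): e=[-8,8,32] → ·
    (1,5)@(3, 11): e=[8,-8,32] → ·
    (2,5)@(5, 11): e=[-8,0,40] → ·  [on edge]
  covered (6 px):
    · · · ·
    · # · ·
    # # · ·
    # # · ·
    · # · ·
    · · · ·

Final: [[1,1],[0,2],[1,2],[0,3],[1,3],[1,4]]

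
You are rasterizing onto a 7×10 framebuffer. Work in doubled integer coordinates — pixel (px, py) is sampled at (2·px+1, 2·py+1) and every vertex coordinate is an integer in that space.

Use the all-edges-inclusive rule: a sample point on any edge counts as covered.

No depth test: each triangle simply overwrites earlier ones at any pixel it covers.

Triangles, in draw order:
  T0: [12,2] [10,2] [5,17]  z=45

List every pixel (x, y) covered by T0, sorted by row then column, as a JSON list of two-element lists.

T0:
  2·area = 30  (B↔C swapped to make it positive)
  edge (12, 2)→(5, 17): d=(-7,15) inclusive
  edge (5, 17)→(10, 2): d=(5,-15) inclusive
  edge (10, 2)→(12, 2): d=(2,0) inclusive
    (5,1)@(11, 3): e=[8,20,2] → X
    (6,1)@(13, 3): e=[-22,50,2] → .
    (4,2)@(9, 5): e=[24,0,6] → X  [on edge]
    (5,2)@(11, 5): e=[-6,30,6] → .
    (4,3)@(9, 7): e=[10,10,10] → X
    (5,3)@(11, 7): e=[-20,40,10] → .
    (4,4)@(9, 9): e=[-4,20,14] → .
    (3,5)@(7, 11): e=[12,0,18] → X  [on edge]
    (4,5)@(9, 11): e=[-18,30,18] → .
    (3,6)@(7, 13): e=[-2,10,22] → .
    (2,8)@(5, 17): e=[0,0,30] → X  [on edge]
    (3,8)@(7, 17): e=[-30,30,30] → .
  covered (5 px):
    . . . . . . .
    . . . . . X .
    . . . . X . .
    . . . . X . .
    . . . . . . .
    . . . X . . .
    . . . . . . .
    . . . . . . .
    . . X . . . .
    . . . . . . .

Final: [[5,1],[4,2],[4,3],[3,5],[2,8]]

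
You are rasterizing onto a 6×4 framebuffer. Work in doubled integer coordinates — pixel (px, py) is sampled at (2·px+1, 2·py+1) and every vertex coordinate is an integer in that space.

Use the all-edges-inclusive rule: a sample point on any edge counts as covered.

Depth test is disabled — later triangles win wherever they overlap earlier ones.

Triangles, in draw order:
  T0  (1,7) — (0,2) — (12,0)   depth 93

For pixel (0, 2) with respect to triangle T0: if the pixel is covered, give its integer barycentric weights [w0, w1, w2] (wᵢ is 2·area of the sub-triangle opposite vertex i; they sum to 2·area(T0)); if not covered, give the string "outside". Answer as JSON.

T0:
  2·area = 62
  edge (1, 7)→(0, 2): d=(-1,-5) inclusive
  edge (0, 2)→(12, 0): d=(12,-2) inclusive
  edge (12, 0)→(1, 7): d=(-11,7) inclusive
    (3,0)@(7, 1): e=[36,2,24] → X
    (4,0)@(9, 1): e=[46,6,10] → X
    (5,0)@(11, 1): e=[56,10,-4] → .
    (0,1)@(1, 3): e=[4,14,44] → X
    (1,1)@(3, 3): e=[14,18,30] → X
    (2,1)@(5, 3): e=[24,22,16] → X
    (4,1)@(9, 3): e=[44,30,-12] → .
    (0,2)@(1, 5): e=[2,38,22] → X
    (2,2)@(5, 5): e=[22,46,-6] → .
    (3,2)@(7, 5): e=[32,50,-20] → .
    (0,3)@(1, 7): e=[0,62,0] → X  [on edge]
    (1,3)@(3, 7): e=[10,66,-14] → .
  covered (9 px):
    . . . X X .
    X X X X . .
    X X . . . .
    X . . . . .

Answer: [38,22,2]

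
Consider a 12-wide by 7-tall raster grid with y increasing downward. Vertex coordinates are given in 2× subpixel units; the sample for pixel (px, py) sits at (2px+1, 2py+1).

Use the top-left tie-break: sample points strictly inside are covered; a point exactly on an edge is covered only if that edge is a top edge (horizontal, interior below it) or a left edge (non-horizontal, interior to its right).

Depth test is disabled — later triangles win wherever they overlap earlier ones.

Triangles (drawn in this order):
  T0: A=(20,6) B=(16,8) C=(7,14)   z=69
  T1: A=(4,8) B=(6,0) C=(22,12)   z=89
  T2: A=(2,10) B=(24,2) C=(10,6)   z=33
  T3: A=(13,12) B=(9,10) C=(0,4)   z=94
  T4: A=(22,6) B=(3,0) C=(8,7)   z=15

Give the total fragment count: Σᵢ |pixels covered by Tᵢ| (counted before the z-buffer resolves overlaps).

T0:
  2·area = 6  (B↔C swapped to make it positive)
  edge (20, 6)→(7, 14): d=(-13,8) right/bottom  bias=-1
  edge (7, 14)→(16, 8): d=(9,-6) top-left  bias=+0
  edge (16, 8)→(20, 6): d=(4,-2) top-left  bias=+0
    (7,4)@(15, 9): e=[1,3,2] → X
    (8,4)@(17, 9): e=[-15,15,6] → .
    (7,5)@(15, 11): e=[-25,21,10] → .
  covered (1 px):
    . . . . . . . . . . . .
    . . . . . . . . . . . .
    . . . . . . . . . . . .
    . . . . . . . . . . . .
    . . . . . . . X . . . .
    . . . . . . . . . . . .
    . . . . . . . . . . . .
T1:
  2·area = 152
  edge (4, 8)→(6, 0): d=(2,-8) top-left  bias=+0
  edge (6, 0)→(22, 12): d=(16,12) right/bottom  bias=-1
  edge (22, 12)→(4, 8): d=(-18,-4) top-left  bias=+0
    (3,0)@(7, 1): e=[10,4,138] → X
    (4,0)@(9, 1): e=[26,-20,146] → .
    (3,1)@(7, 3): e=[14,36,102] → X
    (4,1)@(9, 3): e=[30,12,110] → X
    (5,1)@(11, 3): e=[46,-12,118] → .
    (2,2)@(5, 5): e=[2,92,58] → X
    (5,2)@(11, 5): e=[50,20,82] → X
    (6,2)@(13, 5): e=[66,-4,90] → .
    (2,3)@(5, 7): e=[6,124,22] → X
    (6,3)@(13, 7): e=[70,28,54] → X
    (7,3)@(15, 7): e=[86,4,62] → X
    (8,3)@(17, 7): e=[102,-20,70] → .
  covered (19 px):
    . . . X . . . . . . . .
    . . . X X . . . . . . .
    . . X X X X . . . . . .
    . . X X X X X X . . . .
    . . . . X X X X X . . .
    . . . . . . . . . X . .
    . . . . . . . . . . . .
T2:
  2·area = 24  (B↔C swapped to make it positive)
  edge (2, 10)→(10, 6): d=(8,-4) top-left  bias=+0
  edge (10, 6)→(24, 2): d=(14,-4) top-left  bias=+0
  edge (24, 2)→(2, 10): d=(-22,8) right/bottom  bias=-1
    (10,1)@(21, 3): e=[20,2,2] → X
    (11,1)@(23, 3): e=[28,10,-14] → .
    (7,2)@(15, 5): e=[12,6,6] → X
    (8,2)@(17, 5): e=[20,14,-10] → .
    (10,2)@(21, 5): e=[36,30,-42] → .
    (4,3)@(9, 7): e=[4,10,10] → X
    (5,3)@(11, 7): e=[12,18,-6] → .
    (7,3)@(15, 7): e=[28,34,-38] → .
    (4,4)@(9, 9): e=[20,38,-34] → .
  covered (3 px):
    . . . . . . . . . . . .
    . . . . . . . . . . X .
    . . . . . . . X . . . .
    . . . . X . . . . . . .
    . . . . . . . . . . . .
    . . . . . . . . . . . .
    . . . . . . . . . . . .
T3:
  2·area = 6
  edge (13, 12)→(9, 10): d=(-4,-2) top-left  bias=+0
  edge (9, 10)→(0, 4): d=(-9,-6) top-left  bias=+0
  edge (0, 4)→(13, 12): d=(13,8) right/bottom  bias=-1
    (1,3)@(3, 7): e=[0,-9,15] → .  [on edge]
    (3,4)@(7, 9): e=[0,-3,9] → .  [on edge]
    (5,5)@(11, 11): e=[0,3,3] → X  [on edge]
    (6,5)@(13, 11): e=[4,15,-13] → .
    (5,6)@(11, 13): e=[-8,-15,29] → .
    (7,6)@(15, 13): e=[0,9,-3] → .  [on edge]
  covered (1 px):
    . . . . . . . . . . . .
    . . . . . . . . . . . .
    . . . . . . . . . . . .
    . . . . . . . . . . . .
    . . . . . . . . . . . .
    . . . . . X . . . . . .
    . . . . . . . . . . . .
T4:
  2·area = 103  (B↔C swapped to make it positive)
  edge (22, 6)→(8, 7): d=(-14,1) right/bottom  bias=-1
  edge (8, 7)→(3, 0): d=(-5,-7) top-left  bias=+0
  edge (3, 0)→(22, 6): d=(19,6) right/bottom  bias=-1
    (2,0)@(5, 1): e=[87,9,7] → X
    (3,0)@(7, 1): e=[85,23,-5] → .
    (2,1)@(5, 3): e=[59,-1,45] → .
    (3,1)@(7, 3): e=[57,13,33] → X
    (4,1)@(9, 3): e=[55,27,21] → X
    (5,1)@(11, 3): e=[53,41,9] → X
    (6,1)@(13, 3): e=[51,55,-3] → .
    (3,2)@(7, 5): e=[29,3,71] → X
    (6,2)@(13, 5): e=[23,45,35] → X
    (7,2)@(15, 5): e=[21,59,23] → X
    (8,2)@(17, 5): e=[19,73,11] → X
    (9,2)@(19, 5): e=[17,87,-1] → .
  covered (10 px):
    . . X . . . . . . . . .
    . . . X X X . . . . . .
    . . . X X X X X X . . .
    . . . . . . . . . . . .
    . . . . . . . . . . . .
    . . . . . . . . . . . .
    . . . . . . . . . . . .

Final: 34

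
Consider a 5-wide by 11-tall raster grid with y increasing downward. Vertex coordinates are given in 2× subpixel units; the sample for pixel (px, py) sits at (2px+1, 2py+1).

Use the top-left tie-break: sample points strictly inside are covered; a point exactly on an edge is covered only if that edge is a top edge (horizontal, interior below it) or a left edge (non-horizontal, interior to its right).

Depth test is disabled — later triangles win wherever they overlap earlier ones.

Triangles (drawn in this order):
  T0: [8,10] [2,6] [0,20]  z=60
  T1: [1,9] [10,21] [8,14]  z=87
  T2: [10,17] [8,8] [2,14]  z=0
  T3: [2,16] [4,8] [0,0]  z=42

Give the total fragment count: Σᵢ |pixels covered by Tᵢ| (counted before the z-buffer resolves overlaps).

T0:
  2·area = 92  (B↔C swapped to make it positive)
  edge (8, 10)→(0, 20): d=(-8,10) right/bottom  bias=-1
  edge (0, 20)→(2, 6): d=(2,-14) top-left  bias=+0
  edge (2, 6)→(8, 10): d=(6,4) right/bottom  bias=-1
    (1,3)@(3, 7): e=[74,16,2] → #
    (2,3)@(5, 7): e=[54,44,-6] → ·
    (1,4)@(3, 9): e=[58,20,14] → #
    (2,4)@(5, 9): e=[38,48,6] → #
    (3,4)@(7, 9): e=[18,76,-2] → ·
    (1,5)@(3, 11): e=[42,24,26] → #
    (3,5)@(7, 11): e=[2,80,10] → #
    (4,5)@(9, 11): e=[-18,108,2] → ·
    (0,6)@(1, 13): e=[46,0,46] → #  [on edge]
    (3,6)@(7, 13): e=[-14,84,22] → ·
    (0,7)@(1, 15): e=[30,4,58] → #
    (2,7)@(5, 15): e=[-10,60,42] → ·
  covered (12 px):
    · · · · ·
    · · · · ·
    · · · · ·
    · # · · ·
    · # # · ·
    · # # # ·
    # # # · ·
    # # · · ·
    # · · · ·
    · · · · ·
    · · · · ·
T1:
  2·area = 39  (B↔C swapped to make it positive)
  edge (1, 9)→(8, 14): d=(7,5) right/bottom  bias=-1
  edge (8, 14)→(10, 21): d=(2,7) right/bottom  bias=-1
  edge (10, 21)→(1, 9): d=(-9,-12) top-left  bias=+0
    (0,4)@(1, 9): e=[0,39,0] → ·  [on edge]
    (1,5)@(3, 11): e=[4,29,6] → #
    (2,5)@(5, 11): e=[-6,15,30] → ·
    (1,6)@(3, 13): e=[18,33,-12] → ·
    (2,6)@(5, 13): e=[8,19,12] → #
    (3,6)@(7, 13): e=[-2,5,36] → ·
    (2,7)@(5, 15): e=[22,23,-6] → ·
    (3,7)@(7, 15): e=[12,9,18] → #
    (4,7)@(9, 15): e=[2,-5,42] → ·
    (3,8)@(7, 17): e=[26,13,0] → #  [on edge]
    (4,8)@(9, 17): e=[16,-1,24] → ·
    (3,9)@(7, 19): e=[40,17,-18] → ·
  covered (5 px):
    · · · · ·
    · · · · ·
    · · · · ·
    · · · · ·
    · · · · ·
    · # · · ·
    · · # · ·
    · · · # ·
    · · · # ·
    · · · · #
    · · · · ·
T2:
  2·area = 66  (B↔C swapped to make it positive)
  edge (10, 17)→(2, 14): d=(-8,-3) top-left  bias=+0
  edge (2, 14)→(8, 8): d=(6,-6) top-left  bias=+0
  edge (8, 8)→(10, 17): d=(2,9) right/bottom  bias=-1
    (4,3)@(9, 7): e=[77,0,-11] → ·  [on edge]
    (3,4)@(7, 9): e=[55,0,11] → #  [on edge]
    (4,4)@(9, 9): e=[61,12,-7] → ·
    (2,5)@(5, 11): e=[33,0,33] → #  [on edge]
    (4,5)@(9, 11): e=[45,24,-3] → ·
    (1,6)@(3, 13): e=[11,0,55] → #  [on edge]
    (4,6)@(9, 13): e=[29,36,1] → #
    (0,7)@(1, 15): e=[-11,0,77] → ·  [on edge]
    (1,7)@(3, 15): e=[-5,12,59] → ·
    (2,7)@(5, 15): e=[1,24,41] → #
    (2,8)@(5, 17): e=[-15,36,45] → ·
    (3,8)@(7, 17): e=[-9,48,27] → ·
  covered (10 px):
    · · · · ·
    · · · · ·
    · · · · ·
    · · · · ·
    · · · # ·
    · · # # ·
    · # # # #
    · · # # #
    · · · · ·
    · · · · ·
    · · · · ·
T3:
  2·area = 48  (B↔C swapped to make it positive)
  edge (2, 16)→(0, 0): d=(-2,-16) top-left  bias=+0
  edge (0, 0)→(4, 8): d=(4,8) right/bottom  bias=-1
  edge (4, 8)→(2, 16): d=(-2,8) right/bottom  bias=-1
    (0,1)@(1, 3): e=[10,4,34] → #
    (1,1)@(3, 3): e=[42,-12,18] → ·
    (0,2)@(1, 5): e=[6,12,30] → #
    (1,2)@(3, 5): e=[38,-4,14] → ·
    (0,3)@(1, 7): e=[2,20,26] → #
    (1,3)@(3, 7): e=[34,4,10] → #
    (2,3)@(5, 7): e=[66,-12,-6] → ·
    (0,4)@(1, 9): e=[-2,28,22] → ·
    (1,4)@(3, 9): e=[30,12,6] → #
    (2,4)@(5, 9): e=[62,-4,-10] → ·
    (1,5)@(3, 11): e=[26,20,2] → #
    (2,5)@(5, 11): e=[58,4,-14] → ·
  covered (6 px):
    · · · · ·
    # · · · ·
    # · · · ·
    # # · · ·
    · # · · ·
    · # · · ·
    · · · · ·
    · · · · ·
    · · · · ·
    · · · · ·
    · · · · ·

Result: 33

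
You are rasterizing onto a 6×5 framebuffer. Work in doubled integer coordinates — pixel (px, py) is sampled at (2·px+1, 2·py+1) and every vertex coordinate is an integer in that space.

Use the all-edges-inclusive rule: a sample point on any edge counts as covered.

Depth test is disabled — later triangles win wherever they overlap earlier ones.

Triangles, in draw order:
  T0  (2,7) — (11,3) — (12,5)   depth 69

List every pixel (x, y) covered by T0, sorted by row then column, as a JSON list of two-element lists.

T0:
  2·area = 22
  edge (2, 7)→(11, 3): d=(9,-4) inclusive
  edge (11, 3)→(12, 5): d=(1,2) inclusive
  edge (12, 5)→(2, 7): d=(-10,2) inclusive
    (5,1)@(11, 3): e=[0,0,22] → #  [on edge]
    (3,2)@(7, 5): e=[2,10,10] → #
    (4,2)@(9, 5): e=[10,6,6] → #
    (3,3)@(7, 7): e=[20,12,-10] → ·
    (4,3)@(9, 7): e=[28,8,-14] → ·
    (5,3)@(11, 7): e=[36,4,-18] → ·
  covered (4 px):
    · · · · · ·
    · · · · · #
    · · · # # #
    · · · · · ·
    · · · · · ·

Result: [[5,1],[3,2],[4,2],[5,2]]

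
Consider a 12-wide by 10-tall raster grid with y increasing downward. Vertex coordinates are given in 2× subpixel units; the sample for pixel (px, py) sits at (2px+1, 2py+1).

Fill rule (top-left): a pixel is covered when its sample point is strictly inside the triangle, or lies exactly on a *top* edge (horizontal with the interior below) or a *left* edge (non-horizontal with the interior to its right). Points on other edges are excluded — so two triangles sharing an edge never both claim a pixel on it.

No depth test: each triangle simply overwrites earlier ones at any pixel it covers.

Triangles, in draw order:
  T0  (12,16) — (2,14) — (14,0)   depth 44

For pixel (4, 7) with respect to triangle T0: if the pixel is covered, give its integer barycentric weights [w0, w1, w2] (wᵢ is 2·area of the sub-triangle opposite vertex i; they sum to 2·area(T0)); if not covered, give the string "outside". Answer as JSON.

T0:
  2·area = 164
  edge (12, 16)→(2, 14): d=(-10,-2) top-left  bias=+0
  edge (2, 14)→(14, 0): d=(12,-14) top-left  bias=+0
  edge (14, 0)→(12, 16): d=(-2,16) right/bottom  bias=-1
    (6,1)@(13, 3): e=[132,22,10] → █
    (7,1)@(15, 3): e=[136,50,-22] → ·
    (5,2)@(11, 5): e=[108,18,38] → █
    (7,2)@(15, 5): e=[116,74,-26] → ·
    (4,3)@(9, 7): e=[84,14,66] → █
    (7,3)@(15, 7): e=[96,98,-30] → ·
    (3,4)@(7, 9): e=[60,10,94] → █
    (6,4)@(13, 9): e=[72,94,-2] → ·
    (2,5)@(5, 11): e=[36,6,122] → █
    (6,5)@(13, 11): e=[52,118,-6] → ·
    (1,6)@(3, 13): e=[12,2,150] → █
    (6,6)@(13, 13): e=[32,142,-10] → ·
    (3,7)@(7, 15): e=[0,82,82] → █  [on edge]
    (8,8)@(17, 17): e=[0,246,-82] → ·  [on edge]
  covered (21 px):
    · · · · · · · · · · · ·
    · · · · · · █ · · · · ·
    · · · · · █ █ · · · · ·
    · · · · █ █ █ · · · · ·
    · · · █ █ █ · · · · · ·
    · · █ █ █ █ · · · · · ·
    · █ █ █ █ █ · · · · · ·
    · · · █ █ █ · · · · · ·
    · · · · · · · · · · · ·
    · · · · · · · · · · · ·

Result: [110,50,4]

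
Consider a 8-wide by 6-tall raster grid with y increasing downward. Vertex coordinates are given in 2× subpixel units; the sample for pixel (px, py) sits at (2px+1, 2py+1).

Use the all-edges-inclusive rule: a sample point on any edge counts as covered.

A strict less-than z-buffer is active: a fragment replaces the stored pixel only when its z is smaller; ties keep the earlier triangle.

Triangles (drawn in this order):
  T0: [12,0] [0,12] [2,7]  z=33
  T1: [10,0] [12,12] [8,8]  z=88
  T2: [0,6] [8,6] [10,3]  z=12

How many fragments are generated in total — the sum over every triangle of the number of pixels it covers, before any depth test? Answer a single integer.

T0:
  2·area = 36
  edge (12, 0)→(0, 12): d=(-12,12) inclusive
  edge (0, 12)→(2, 7): d=(2,-5) inclusive
  edge (2, 7)→(12, 0): d=(10,-7) inclusive
    (5,0)@(11, 1): e=[0,33,3] → #  [on edge]
    (6,0)@(13, 1): e=[-24,43,17] → ·
    (4,1)@(9, 3): e=[0,27,9] → #  [on edge]
    (5,1)@(11, 3): e=[-24,37,23] → ·
    (2,2)@(5, 5): e=[24,11,1] → #
    (3,2)@(7, 5): e=[0,21,15] → #  [on edge]
    (4,2)@(9, 5): e=[-24,31,29] → ·
    (1,3)@(3, 7): e=[24,5,7] → #
    (2,3)@(5, 7): e=[0,15,21] → #  [on edge]
    (3,3)@(7, 7): e=[-24,25,35] → ·
    (1,4)@(3, 9): e=[0,9,27] → #  [on edge]
    (2,4)@(5, 9): e=[-24,19,41] → ·
    (0,5)@(1, 11): e=[0,3,33] → #  [on edge]
  covered (8 px):
    · · · · · # · ·
    · · · · # · · ·
    · · # # · · · ·
    · # # · · · · ·
    · # · · · · · ·
    # · · · · · · ·
T1:
  2·area = 40
  edge (10, 0)→(12, 12): d=(2,12) inclusive
  edge (12, 12)→(8, 8): d=(-4,-4) inclusive
  edge (8, 8)→(10, 0): d=(2,-8) inclusive
    (0,0)@(1, 1): e=[110,0,-70] → ·  [on edge]
    (1,1)@(3, 3): e=[90,0,-50] → ·  [on edge]
    (2,2)@(5, 5): e=[70,0,-30] → ·  [on edge]
    (4,2)@(9, 5): e=[22,16,2] → #
    (5,2)@(11, 5): e=[-2,24,18] → ·
    (3,3)@(7, 7): e=[50,0,-10] → ·  [on edge]
    (4,3)@(9, 7): e=[26,8,6] → #
    (5,3)@(11, 7): e=[2,16,22] → #
    (6,3)@(13, 7): e=[-22,24,38] → ·
    (4,4)@(9, 9): e=[30,0,10] → #  [on edge]
    (6,4)@(13, 9): e=[-18,16,42] → ·
    (4,5)@(9, 11): e=[34,-8,14] → ·
    (5,5)@(11, 11): e=[10,0,30] → #  [on edge]
  covered (6 px):
    · · · · · · · ·
    · · · · · · · ·
    · · · · # · · ·
    · · · · # # · ·
    · · · · # # · ·
    · · · · · # · ·
T2:
  2·area = 24  (B↔C swapped to make it positive)
  edge (0, 6)→(10, 3): d=(10,-3) inclusive
  edge (10, 3)→(8, 6): d=(-2,3) inclusive
  edge (8, 6)→(0, 6): d=(-8,0) inclusive
    (2,2)@(5, 5): e=[5,11,8] → #
    (3,2)@(7, 5): e=[11,5,8] → #
    (4,2)@(9, 5): e=[17,-1,8] → ·
    (2,3)@(5, 7): e=[25,7,-8] → ·
    (3,3)@(7, 7): e=[31,1,-8] → ·
  covered (2 px):
    · · · · · · · ·
    · · · · · · · ·
    · · # # · · · ·
    · · · · · · · ·
    · · · · · · · ·
    · · · · · · · ·

Final: 16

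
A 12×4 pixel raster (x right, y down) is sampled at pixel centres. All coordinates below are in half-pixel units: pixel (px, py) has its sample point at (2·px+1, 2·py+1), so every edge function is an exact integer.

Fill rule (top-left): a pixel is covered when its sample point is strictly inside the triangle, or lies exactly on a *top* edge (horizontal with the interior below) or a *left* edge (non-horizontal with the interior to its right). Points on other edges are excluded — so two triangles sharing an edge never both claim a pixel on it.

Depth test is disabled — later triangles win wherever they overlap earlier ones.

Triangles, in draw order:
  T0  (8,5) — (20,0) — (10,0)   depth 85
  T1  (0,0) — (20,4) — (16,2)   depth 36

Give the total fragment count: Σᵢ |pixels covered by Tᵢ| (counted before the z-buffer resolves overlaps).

T0:
  2·area = 50  (B↔C swapped to make it positive)
  edge (8, 5)→(10, 0): d=(2,-5) top-left  bias=+0
  edge (10, 0)→(20, 0): d=(10,0) top-left  bias=+0
  edge (20, 0)→(8, 5): d=(-12,5) right/bottom  bias=-1
    (5,0)@(11, 1): e=[7,10,33] → █
    (6,0)@(13, 1): e=[17,10,23] → █
    (7,0)@(15, 1): e=[27,10,13] → █
    (8,0)@(17, 1): e=[37,10,3] → █
    (9,0)@(19, 1): e=[47,10,-7] → ·
    (4,1)@(9, 3): e=[1,30,19] → █
    (6,1)@(13, 3): e=[21,30,-1] → ·
    (7,1)@(15, 3): e=[31,30,-11] → ·
    (8,1)@(17, 3): e=[41,30,-21] → ·
    (4,2)@(9, 5): e=[5,50,-5] → ·
    (5,2)@(11, 5): e=[15,50,-15] → ·
  covered (6 px):
    · · · · · █ █ █ █ · · ·
    · · · · █ █ · · · · · ·
    · · · · · · · · · · · ·
    · · · · · · · · · · · ·
T1:
  2·area = 24  (B↔C swapped to make it positive)
  edge (0, 0)→(16, 2): d=(16,2) right/bottom  bias=-1
  edge (16, 2)→(20, 4): d=(4,2) right/bottom  bias=-1
  edge (20, 4)→(0, 0): d=(-20,-4) top-left  bias=+0
    (2,0)@(5, 1): e=[6,18,0] → █  [on edge]
    (3,0)@(7, 1): e=[2,14,8] → █
    (4,0)@(9, 1): e=[-2,10,16] → ·
    (2,1)@(5, 3): e=[38,26,-40] → ·
    (3,1)@(7, 3): e=[34,22,-32] → ·
    (7,1)@(15, 3): e=[18,6,0] → █  [on edge]
    (8,1)@(17, 3): e=[14,2,8] → █
    (9,1)@(19, 3): e=[10,-2,16] → ·
    (7,2)@(15, 5): e=[50,14,-40] → ·
    (8,2)@(17, 5): e=[46,10,-32] → ·
  covered (4 px):
    · · █ █ · · · · · · · ·
    · · · · · · · █ █ · · ·
    · · · · · · · · · · · ·
    · · · · · · · · · · · ·

Final: 10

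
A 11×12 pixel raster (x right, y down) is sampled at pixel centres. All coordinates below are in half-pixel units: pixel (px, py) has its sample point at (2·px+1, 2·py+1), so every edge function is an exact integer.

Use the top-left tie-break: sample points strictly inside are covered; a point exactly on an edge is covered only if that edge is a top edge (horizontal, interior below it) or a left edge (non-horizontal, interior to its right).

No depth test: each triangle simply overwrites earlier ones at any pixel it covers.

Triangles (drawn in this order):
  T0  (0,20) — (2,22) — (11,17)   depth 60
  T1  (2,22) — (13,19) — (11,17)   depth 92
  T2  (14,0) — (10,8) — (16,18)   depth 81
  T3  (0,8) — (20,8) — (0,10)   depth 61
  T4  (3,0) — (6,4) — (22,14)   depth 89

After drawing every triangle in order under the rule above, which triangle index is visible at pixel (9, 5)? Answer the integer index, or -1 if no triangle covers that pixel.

T0:
  2·area = 28  (B↔C swapped to make it positive)
  edge (0, 20)→(11, 17): d=(11,-3) top-left  bias=+0
  edge (11, 17)→(2, 22): d=(-9,5) right/bottom  bias=-1
  edge (2, 22)→(0, 20): d=(-2,-2) top-left  bias=+0
    (5,8)@(11, 17): e=[0,0,28] → ·  [on edge]
    (2,9)@(5, 19): e=[4,12,12] → #
    (3,9)@(7, 19): e=[10,2,16] → #
    (4,9)@(9, 19): e=[16,-8,20] → ·
    (0,10)@(1, 21): e=[14,14,0] → #  [on edge]
    (1,10)@(3, 21): e=[20,4,4] → #
    (2,10)@(5, 21): e=[26,-6,8] → ·
    (3,10)@(7, 21): e=[32,-16,12] → ·
    (0,11)@(1, 23): e=[36,-4,-4] → ·
    (1,11)@(3, 23): e=[42,-14,0] → ·  [on edge]
  covered (4 px):
    · · · · · · · · · · ·
    · · · · · · · · · · ·
    · · · · · · · · · · ·
    · · · · · · · · · · ·
    · · · · · · · · · · ·
    · · · · · · · · · · ·
    · · · · · · · · · · ·
    · · · · · · · · · · ·
    · · · · · · · · · · ·
    · · # # · · · · · · ·
    # # · · · · · · · · ·
    · · · · · · · · · · ·
T1:
  2·area = 28  (B↔C swapped to make it positive)
  edge (2, 22)→(11, 17): d=(9,-5) top-left  bias=+0
  edge (11, 17)→(13, 19): d=(2,2) right/bottom  bias=-1
  edge (13, 19)→(2, 22): d=(-11,3) right/bottom  bias=-1
    (0,3)@(1, 7): e=[-140,0,168] → ·  [on edge]
    (1,4)@(3, 9): e=[-112,0,140] → ·  [on edge]
    (2,5)@(5, 11): e=[-84,0,112] → ·  [on edge]
    (3,6)@(7, 13): e=[-56,0,84] → ·  [on edge]
    (4,7)@(9, 15): e=[-28,0,56] → ·  [on edge]
    (5,8)@(11, 17): e=[0,0,28] → ·  [on edge]
    (4,9)@(9, 19): e=[8,8,12] → #
    (5,9)@(11, 19): e=[18,4,6] → #
    (6,9)@(13, 19): e=[28,0,0] → ·  [on edge]
    (2,10)@(5, 21): e=[6,20,2] → #
    (3,10)@(7, 21): e=[16,16,-4] → ·
    (4,10)@(9, 21): e=[26,12,-10] → ·
    (7,10)@(15, 21): e=[56,0,-28] → ·  [on edge]
    (8,11)@(17, 23): e=[84,0,-56] → ·  [on edge]
  covered (3 px):
    · · · · · · · · · · ·
    · · · · · · · · · · ·
    · · · · · · · · · · ·
    · · · · · · · · · · ·
    · · · · · · · · · · ·
    · · · · · · · · · · ·
    · · · · · · · · · · ·
    · · · · · · · · · · ·
    · · · · · · · · · · ·
    · · · · # # · · · · ·
    · · # · · · · · · · ·
    · · · · · · · · · · ·
T2:
  2·area = 88  (B↔C swapped to make it positive)
  edge (14, 0)→(16, 18): d=(2,18) right/bottom  bias=-1
  edge (16, 18)→(10, 8): d=(-6,-10) top-left  bias=+0
  edge (10, 8)→(14, 0): d=(4,-8) top-left  bias=+0
    (3,1)@(7, 3): e=[132,0,-44] → ·  [on edge]
    (6,1)@(13, 3): e=[24,60,4] → #
    (7,1)@(15, 3): e=[-12,80,20] → ·
    (6,2)@(13, 5): e=[28,48,12] → #
    (7,2)@(15, 5): e=[-8,68,28] → ·
    (5,3)@(11, 7): e=[68,16,4] → #
    (7,3)@(15, 7): e=[-4,56,36] → ·
    (5,4)@(11, 9): e=[72,4,12] → #
    (7,4)@(15, 9): e=[0,44,44] → ·  [on edge]
    (5,5)@(11, 11): e=[76,-8,20] → ·
    (6,5)@(13, 11): e=[40,12,36] → #
    (7,5)@(15, 11): e=[4,32,52] → #
    (6,6)@(13, 13): e=[44,0,44] → #  [on edge]
    (9,11)@(19, 23): e=[-44,0,132] → ·  [on edge]
  covered (11 px):
    · · · · · · · · · · ·
    · · · · · · # · · · ·
    · · · · · · # · · · ·
    · · · · · # # · · · ·
    · · · · · # # · · · ·
    · · · · · · # # · · ·
    · · · · · · # # · · ·
    · · · · · · · # · · ·
    · · · · · · · · · · ·
    · · · · · · · · · · ·
    · · · · · · · · · · ·
    · · · · · · · · · · ·
T3:
  2·area = 40
  edge (0, 8)→(20, 8): d=(20,0) top-left  bias=+0
  edge (20, 8)→(0, 10): d=(-20,2) right/bottom  bias=-1
  edge (0, 10)→(0, 8): d=(0,-2) top-left  bias=+0
    (0,4)@(1, 9): e=[20,18,2] → #
    (1,4)@(3, 9): e=[20,14,6] → #
    (2,4)@(5, 9): e=[20,10,10] → #
    (3,4)@(7, 9): e=[20,6,14] → #
    (4,4)@(9, 9): e=[20,2,18] → #
    (5,4)@(11, 9): e=[20,-2,22] → ·
    (0,5)@(1, 11): e=[60,-22,2] → ·
    (1,5)@(3, 11): e=[60,-26,6] → ·
    (2,5)@(5, 11): e=[60,-30,10] → ·
    (3,5)@(7, 11): e=[60,-34,14] → ·
    (4,5)@(9, 11): e=[60,-38,18] → ·
  covered (5 px):
    · · · · · · · · · · ·
    · · · · · · · · · · ·
    · · · · · · · · · · ·
    · · · · · · · · · · ·
    # # # # # · · · · · ·
    · · · · · · · · · · ·
    · · · · · · · · · · ·
    · · · · · · · · · · ·
    · · · · · · · · · · ·
    · · · · · · · · · · ·
    · · · · · · · · · · ·
    · · · · · · · · · · ·
T4:
  2·area = 34  (B↔C swapped to make it positive)
  edge (3, 0)→(22, 14): d=(19,14) right/bottom  bias=-1
  edge (22, 14)→(6, 4): d=(-16,-10) top-left  bias=+0
  edge (6, 4)→(3, 0): d=(-3,-4) top-left  bias=+0
    (3,1)@(7, 3): e=[1,26,7] → #
    (4,1)@(9, 3): e=[-27,46,15] → ·
    (3,2)@(7, 5): e=[39,-6,1] → ·
    (4,2)@(9, 5): e=[11,14,9] → #
    (5,2)@(11, 5): e=[-17,34,17] → ·
    (4,3)@(9, 7): e=[49,-18,3] → ·
    (5,3)@(11, 7): e=[21,2,11] → #
    (6,3)@(13, 7): e=[-7,22,19] → ·
    (5,4)@(11, 9): e=[59,-30,5] → ·
    (7,4)@(15, 9): e=[3,10,21] → #
    (8,4)@(17, 9): e=[-25,30,29] → ·
    (7,5)@(15, 11): e=[41,-22,15] → ·
  covered (4 px):
    · · · · · · · · · · ·
    · · · # · · · · · · ·
    · · · · # · · · · · ·
    · · · · · # · · · · ·
    · · · · · · · # · · ·
    · · · · · · · · · · ·
    · · · · · · · · · · ·
    · · · · · · · · · · ·
    · · · · · · · · · · ·
    · · · · · · · · · · ·
    · · · · · · · · · · ·
    · · · · · · · · · · ·

Z-buffer (winner per pixel, '.' = empty):
  . . . . . . . . . . .
  . . . 4 . . 2 . . . .
  . . . . 4 . 2 . . . .
  . . . . . 4 2 . . . .
  3 3 3 3 3 2 2 4 . . .
  . . . . . . 2 2 . . .
  . . . . . . 2 2 . . .
  . . . . . . . 2 . . .
  . . . . . . . . . . .
  . . 0 0 1 1 . . . . .
  0 0 1 . . . . . . . .
  . . . . . . . . . . .

Answer: -1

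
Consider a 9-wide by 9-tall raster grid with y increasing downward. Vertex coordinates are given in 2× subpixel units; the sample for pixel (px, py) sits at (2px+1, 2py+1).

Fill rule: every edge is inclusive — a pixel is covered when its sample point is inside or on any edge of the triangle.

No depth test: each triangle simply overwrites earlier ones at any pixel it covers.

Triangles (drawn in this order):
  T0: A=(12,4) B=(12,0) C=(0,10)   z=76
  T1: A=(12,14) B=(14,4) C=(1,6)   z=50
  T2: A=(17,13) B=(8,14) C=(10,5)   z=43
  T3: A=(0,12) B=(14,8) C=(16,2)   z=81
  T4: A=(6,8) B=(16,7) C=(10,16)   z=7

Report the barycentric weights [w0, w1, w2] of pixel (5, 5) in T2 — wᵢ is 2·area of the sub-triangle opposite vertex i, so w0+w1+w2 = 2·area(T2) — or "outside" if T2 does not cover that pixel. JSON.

T0:
  2·area = 48  (B↔C swapped to make it positive)
  edge (12, 4)→(0, 10): d=(-12,6) inclusive
  edge (0, 10)→(12, 0): d=(12,-10) inclusive
  edge (12, 0)→(12, 4): d=(0,4) inclusive
    (5,0)@(11, 1): e=[42,2,4] → X
    (6,0)@(13, 1): e=[30,22,-4] → .
    (4,1)@(9, 3): e=[30,6,12] → X
    (6,1)@(13, 3): e=[6,46,-4] → .
    (3,2)@(7, 5): e=[18,10,20] → X
    (5,2)@(11, 5): e=[-6,50,4] → .
    (2,3)@(5, 7): e=[6,14,28] → X
    (3,3)@(7, 7): e=[-6,34,20] → .
    (4,3)@(9, 7): e=[-18,54,12] → .
    (2,4)@(5, 9): e=[-18,38,28] → .
  covered (6 px):
    . . . . . X . . .
    . . . . X X . . .
    . . . X X . . . .
    . . X . . . . . .
    . . . . . . . . .
    . . . . . . . . .
    . . . . . . . . .
    . . . . . . . . .
    . . . . . . . . .
T1:
  2·area = 126  (B↔C swapped to make it positive)
  edge (12, 14)→(1, 6): d=(-11,-8) inclusive
  edge (1, 6)→(14, 4): d=(13,-2) inclusive
  edge (14, 4)→(12, 14): d=(-2,10) inclusive
    (4,2)@(9, 5): e=[75,3,48] → X
    (5,2)@(11, 5): e=[91,7,28] → X
    (6,2)@(13, 5): e=[107,11,8] → X
    (7,2)@(15, 5): e=[123,15,-12] → .
    (1,3)@(3, 7): e=[5,17,104] → X
    (2,3)@(5, 7): e=[21,21,84] → X
    (3,3)@(7, 7): e=[37,25,64] → X
    (7,3)@(15, 7): e=[101,41,-16] → .
    (1,4)@(3, 9): e=[-17,43,100] → .
    (2,4)@(5, 9): e=[-1,47,80] → .
    (3,4)@(7, 9): e=[15,51,60] → X
    (6,4)@(13, 9): e=[63,63,0] → X  [on edge]
  covered (16 px):
    . . . . . . . . .
    . . . . . . . . .
    . . . . X X X . .
    . X X X X X X . .
    . . . X X X X . .
    . . . . X X . . .
    . . . . . X . . .
    . . . . . . . . .
    . . . . . . . . .
T2:
  2·area = 79
  edge (17, 13)→(8, 14): d=(-9,1) inclusive
  edge (8, 14)→(10, 5): d=(2,-9) inclusive
  edge (10, 5)→(17, 13): d=(7,8) inclusive
    (5,3)@(11, 7): e=[60,13,6] → X
    (6,3)@(13, 7): e=[58,31,-10] → .
    (5,4)@(11, 9): e=[42,17,20] → X
    (6,4)@(13, 9): e=[40,35,4] → X
    (7,4)@(15, 9): e=[38,53,-12] → .
    (4,5)@(9, 11): e=[26,3,50] → X
    (7,5)@(15, 11): e=[20,57,2] → X
    (8,5)@(17, 11): e=[18,75,-14] → .
    (4,6)@(9, 13): e=[8,7,64] → X
    (8,6)@(17, 13): e=[0,79,0] → X  [on edge]
    (4,7)@(9, 15): e=[-10,11,78] → .
    (5,7)@(11, 15): e=[-12,29,62] → .
  covered (12 px):
    . . . . . . . . .
    . . . . . . . . .
    . . . . . . . . .
    . . . . . X . . .
    . . . . . X X . .
    . . . . X X X X .
    . . . . X X X X X
    . . . . . . . . .
    . . . . . . . . .
T3:
  2·area = 76  (B↔C swapped to make it positive)
  edge (0, 12)→(16, 2): d=(16,-10) inclusive
  edge (16, 2)→(14, 8): d=(-2,6) inclusive
  edge (14, 8)→(0, 12): d=(-14,4) inclusive
    (7,1)@(15, 3): e=[6,4,66] → X
    (8,1)@(17, 3): e=[26,-8,58] → .
    (6,2)@(13, 5): e=[18,12,46] → X
    (7,2)@(15, 5): e=[38,0,38] → X  [on edge]
    (8,2)@(17, 5): e=[58,-12,30] → .
    (4,3)@(9, 7): e=[10,32,34] → X
    (5,3)@(11, 7): e=[30,20,26] → X
    (7,3)@(15, 7): e=[70,-4,10] → .
    (2,4)@(5, 9): e=[2,52,22] → X
    (3,4)@(7, 9): e=[22,40,14] → X
    (5,4)@(11, 9): e=[62,16,-2] → .
    (6,4)@(13, 9): e=[82,4,-10] → .
    (6,5)@(13, 11): e=[114,0,-38] → .  [on edge]
    (5,8)@(11, 17): e=[190,0,-114] → .  [on edge]
  covered (10 px):
    . . . . . . . . .
    . . . . . . . X .
    . . . . . . X X .
    . . . . X X X . .
    . . X X X . . . .
    . X . . . . . . .
    . . . . . . . . .
    . . . . . . . . .
    . . . . . . . . .
T4:
  2·area = 84
  edge (6, 8)→(16, 7): d=(10,-1) inclusive
  edge (16, 7)→(10, 16): d=(-6,9) inclusive
  edge (10, 16)→(6, 8): d=(-4,-8) inclusive
    (3,4)@(7, 9): e=[11,69,4] → X
    (4,4)@(9, 9): e=[13,51,20] → X
    (5,4)@(11, 9): e=[15,33,36] → X
    (6,4)@(13, 9): e=[17,15,52] → X
    (7,4)@(15, 9): e=[19,-3,68] → .
    (3,5)@(7, 11): e=[31,57,-4] → .
    (4,5)@(9, 11): e=[33,39,12] → X
    (7,5)@(15, 11): e=[39,-15,60] → .
    (4,6)@(9, 13): e=[53,27,4] → X
    (6,6)@(13, 13): e=[57,-9,36] → .
    (4,7)@(9, 15): e=[73,15,-4] → .
    (5,7)@(11, 15): e=[75,-3,12] → .
  covered (9 px):
    . . . . . . . . .
    . . . . . . . . .
    . . . . . . . . .
    . . . . . . . . .
    . . . X X X X . .
    . . . . X X X . .
    . . . . X X . . .
    . . . . . . . . .
    . . . . . . . . .

Final: [21,34,24]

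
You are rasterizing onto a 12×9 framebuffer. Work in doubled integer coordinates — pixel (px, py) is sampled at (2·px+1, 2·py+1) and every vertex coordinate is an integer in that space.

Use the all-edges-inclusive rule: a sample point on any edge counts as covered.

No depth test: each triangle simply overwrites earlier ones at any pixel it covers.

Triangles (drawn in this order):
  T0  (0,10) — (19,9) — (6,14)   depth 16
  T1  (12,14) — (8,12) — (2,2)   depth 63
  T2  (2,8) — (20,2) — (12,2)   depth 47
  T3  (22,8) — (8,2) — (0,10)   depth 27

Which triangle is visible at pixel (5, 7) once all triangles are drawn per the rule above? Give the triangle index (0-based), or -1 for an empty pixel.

T0:
  2·area = 82
  edge (0, 10)→(19, 9): d=(19,-1) inclusive
  edge (19, 9)→(6, 14): d=(-13,5) inclusive
  edge (6, 14)→(0, 10): d=(-6,-4) inclusive
    (9,4)@(19, 9): e=[0,0,82] → X  [on edge]
    (10,4)@(21, 9): e=[2,-10,90] → .
    (1,5)@(3, 11): e=[22,54,6] → X
    (2,5)@(5, 11): e=[24,44,14] → X
    (3,5)@(7, 11): e=[26,34,22] → X
    (4,5)@(9, 11): e=[28,24,30] → X
    (5,5)@(11, 11): e=[30,14,38] → X
    (6,5)@(13, 11): e=[32,4,46] → X
    (7,5)@(15, 11): e=[34,-6,54] → .
    (9,5)@(19, 11): e=[38,-26,70] → .
    (1,6)@(3, 13): e=[60,28,-6] → .
    (2,6)@(5, 13): e=[62,18,2] → X
  covered (9 px):
    . . . . . . . . . . . .
    . . . . . . . . . . . .
    . . . . . . . . . . . .
    . . . . . . . . . . . .
    . . . . . . . . . X . .
    . X X X X X X . . . . .
    . . X X . . . . . . . .
    . . . . . . . . . . . .
    . . . . . . . . . . . .
T1:
  2·area = 28
  edge (12, 14)→(8, 12): d=(-4,-2) inclusive
  edge (8, 12)→(2, 2): d=(-6,-10) inclusive
  edge (2, 2)→(12, 14): d=(10,12) inclusive
    (2,3)@(5, 7): e=[14,0,14] → X  [on edge]
    (3,3)@(7, 7): e=[18,20,-10] → .
    (2,4)@(5, 9): e=[6,-12,34] → .
    (3,4)@(7, 9): e=[10,8,10] → X
    (4,4)@(9, 9): e=[14,28,-14] → .
    (3,5)@(7, 11): e=[2,-4,30] → .
    (4,5)@(9, 11): e=[6,16,6] → X
    (5,5)@(11, 11): e=[10,36,-18] → .
    (4,6)@(9, 13): e=[-2,4,26] → .
    (5,6)@(11, 13): e=[2,24,2] → X
    (6,6)@(13, 13): e=[6,44,-22] → .
    (5,7)@(11, 15): e=[-6,12,22] → .
    (5,8)@(11, 17): e=[-14,0,42] → .  [on edge]
  covered (4 px):
    . . . . . . . . . . . .
    . . . . . . . . . . . .
    . . . . . . . . . . . .
    . . X . . . . . . . . .
    . . . X . . . . . . . .
    . . . . X . . . . . . .
    . . . . . X . . . . . .
    . . . . . . . . . . . .
    . . . . . . . . . . . .
T2:
  2·area = 48  (B↔C swapped to make it positive)
  edge (2, 8)→(12, 2): d=(10,-6) inclusive
  edge (12, 2)→(20, 2): d=(8,0) inclusive
  edge (20, 2)→(2, 8): d=(-18,6) inclusive
    (11,0)@(23, 1): e=[56,-8,0] → .  [on edge]
    (5,1)@(11, 3): e=[4,8,36] → X
    (6,1)@(13, 3): e=[16,8,24] → X
    (7,1)@(15, 3): e=[28,8,12] → X
    (8,1)@(17, 3): e=[40,8,0] → X  [on edge]
    (9,1)@(19, 3): e=[52,8,-12] → .
    (3,2)@(7, 5): e=[0,24,24] → X  [on edge]
    (4,2)@(9, 5): e=[12,24,12] → X
    (5,2)@(11, 5): e=[24,24,0] → X  [on edge]
    (6,2)@(13, 5): e=[36,24,-12] → .
    (7,2)@(15, 5): e=[48,24,-24] → .
    (8,2)@(17, 5): e=[60,24,-36] → .
    (2,3)@(5, 7): e=[8,40,0] → X  [on edge]
  covered (8 px):
    . . . . . . . . . . . .
    . . . . . X X X X . . .
    . . . X X X . . . . . .
    . . X . . . . . . . . .
    . . . . . . . . . . . .
    . . . . . . . . . . . .
    . . . . . . . . . . . .
    . . . . . . . . . . . .
    . . . . . . . . . . . .
T3:
  2·area = 160  (B↔C swapped to make it positive)
  edge (22, 8)→(0, 10): d=(-22,2) inclusive
  edge (0, 10)→(8, 2): d=(8,-8) inclusive
  edge (8, 2)→(22, 8): d=(14,6) inclusive
    (4,0)@(9, 1): e=[180,0,-20] → .  [on edge]
    (3,1)@(7, 3): e=[140,0,20] → X  [on edge]
    (4,1)@(9, 3): e=[136,16,8] → X
    (5,1)@(11, 3): e=[132,32,-4] → .
    (2,2)@(5, 5): e=[100,0,60] → X  [on edge]
    (5,2)@(11, 5): e=[88,48,24] → X
    (6,2)@(13, 5): e=[84,64,12] → X
    (7,2)@(15, 5): e=[80,80,0] → X  [on edge]
    (8,2)@(17, 5): e=[76,96,-12] → .
    (1,3)@(3, 7): e=[60,0,100] → X  [on edge]
    (8,3)@(17, 7): e=[32,112,16] → X
    (9,3)@(19, 7): e=[28,128,4] → X
    (0,4)@(1, 9): e=[20,0,140] → X  [on edge]
    (5,4)@(11, 9): e=[0,80,80] → X  [on edge]
  covered (23 px):
    . . . . . . . . . . . .
    . . . X X . . . . . . .
    . . X X X X X X . . . .
    . X X X X X X X X X . .
    X X X X X X . . . . . .
    . . . . . . . . . . . .
    . . . . . . . . . . . .
    . . . . . . . . . . . .
    . . . . . . . . . . . .

Z-buffer (winner per pixel, '.' = empty):
  . . . . . . . . . . . .
  . . . 3 3 2 2 2 2 . . .
  . . 3 3 3 3 3 3 . . . .
  . 3 3 3 3 3 3 3 3 3 . .
  3 3 3 3 3 3 . . . 0 . .
  . 0 0 0 1 0 0 . . . . .
  . . 0 0 . 1 . . . . . .
  . . . . . . . . . . . .
  . . . . . . . . . . . .

Answer: -1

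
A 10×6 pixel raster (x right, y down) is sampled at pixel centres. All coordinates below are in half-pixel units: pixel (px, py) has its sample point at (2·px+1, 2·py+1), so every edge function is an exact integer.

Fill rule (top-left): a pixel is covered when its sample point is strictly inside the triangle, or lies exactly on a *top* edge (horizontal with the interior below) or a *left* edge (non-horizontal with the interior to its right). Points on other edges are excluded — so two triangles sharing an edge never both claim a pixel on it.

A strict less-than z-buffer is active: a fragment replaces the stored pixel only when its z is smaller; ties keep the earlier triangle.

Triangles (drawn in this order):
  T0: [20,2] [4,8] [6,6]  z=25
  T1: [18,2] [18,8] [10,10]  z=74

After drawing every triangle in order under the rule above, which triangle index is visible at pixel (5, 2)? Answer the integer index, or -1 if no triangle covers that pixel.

T0:
  2·area = 20
  edge (20, 2)→(4, 8): d=(-16,6) right/bottom  bias=-1
  edge (4, 8)→(6, 6): d=(2,-2) top-left  bias=+0
  edge (6, 6)→(20, 2): d=(14,-4) top-left  bias=+0
    (5,0)@(11, 1): e=[70,0,-50] → ·  [on edge]
    (4,1)@(9, 3): e=[50,0,-30] → ·  [on edge]
    (8,1)@(17, 3): e=[2,16,2] → #
    (9,1)@(19, 3): e=[-10,20,10] → ·
    (3,2)@(7, 5): e=[30,0,-10] → ·  [on edge]
    (5,2)@(11, 5): e=[6,8,6] → #
    (6,2)@(13, 5): e=[-6,12,14] → ·
    (8,2)@(17, 5): e=[-30,20,30] → ·
    (2,3)@(5, 7): e=[10,0,10] → #  [on edge]
    (3,3)@(7, 7): e=[-2,4,18] → ·
    (5,3)@(11, 7): e=[-26,12,34] → ·
    (1,4)@(3, 9): e=[-10,0,30] → ·  [on edge]
    (0,5)@(1, 11): e=[-30,0,50] → ·  [on edge]
  covered (3 px):
    · · · · · · · · · ·
    · · · · · · · · # ·
    · · · · · # · · · ·
    · · # · · · · · · ·
    · · · · · · · · · ·
    · · · · · · · · · ·
T1:
  2·area = 48
  edge (18, 2)→(18, 8): d=(0,6) right/bottom  bias=-1
  edge (18, 8)→(10, 10): d=(-8,2) right/bottom  bias=-1
  edge (10, 10)→(18, 2): d=(8,-8) top-left  bias=+0
    (9,0)@(19, 1): e=[-6,54,0] → ·  [on edge]
    (8,1)@(17, 3): e=[6,42,0] → #  [on edge]
    (9,1)@(19, 3): e=[-6,38,16] → ·
    (7,2)@(15, 5): e=[18,30,0] → #  [on edge]
    (9,2)@(19, 5): e=[-6,22,32] → ·
    (6,3)@(13, 7): e=[30,18,0] → #  [on edge]
    (9,3)@(19, 7): e=[-6,6,48] → ·
    (5,4)@(11, 9): e=[42,6,0] → #  [on edge]
    (7,4)@(15, 9): e=[18,-2,32] → ·
    (8,4)@(17, 9): e=[6,-6,48] → ·
    (4,5)@(9, 11): e=[54,-6,0] → ·  [on edge]
    (5,5)@(11, 11): e=[42,-10,16] → ·
  covered (8 px):
    · · · · · · · · · ·
    · · · · · · · · # ·
    · · · · · · · # # ·
    · · · · · · # # # ·
    · · · · · # # · · ·
    · · · · · · · · · ·

Z-buffer (winner per pixel, '.' = empty):
  . . . . . . . . . .
  . . . . . . . . 0 .
  . . . . . 0 . 1 1 .
  . . 0 . . . 1 1 1 .
  . . . . . 1 1 . . .
  . . . . . . . . . .

Final: 0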